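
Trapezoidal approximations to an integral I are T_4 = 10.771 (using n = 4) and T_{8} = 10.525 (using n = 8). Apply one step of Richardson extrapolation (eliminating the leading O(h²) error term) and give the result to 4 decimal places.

R = (4·T_{8} − T_4) / 3 = (4·10.525 − 10.771)/3 = (31.329)/3 = 10.4430.

10.4430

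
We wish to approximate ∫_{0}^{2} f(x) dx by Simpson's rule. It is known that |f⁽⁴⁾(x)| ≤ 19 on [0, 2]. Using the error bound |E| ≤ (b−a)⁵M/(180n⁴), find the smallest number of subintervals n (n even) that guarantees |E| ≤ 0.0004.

10

Need 608/(180n⁴) ≤ 0.0004.
n⁴ ≥ 608/(180·0.0004) = 8444.44 ⇒ n ≥ 9.5861, so the smallest even n is 10. (n must be even for Simpson's rule.)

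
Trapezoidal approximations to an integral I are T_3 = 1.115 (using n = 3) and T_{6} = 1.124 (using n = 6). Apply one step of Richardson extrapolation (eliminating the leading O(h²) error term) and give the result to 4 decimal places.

1.1270

R = (4·T_{6} − T_3) / 3 = (4·1.124 − 1.115)/3 = (3.381)/3 = 1.1270.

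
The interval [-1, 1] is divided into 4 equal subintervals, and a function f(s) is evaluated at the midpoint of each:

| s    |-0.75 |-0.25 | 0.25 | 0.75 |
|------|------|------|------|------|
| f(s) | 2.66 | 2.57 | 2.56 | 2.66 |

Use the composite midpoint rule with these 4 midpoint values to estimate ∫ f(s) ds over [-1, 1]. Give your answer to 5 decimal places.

5.22500

h = 0.5, n = 4.
h·[y(m₁) + y(m₂) + y(m₃) + y(m₄)] = 0.5·(10.45) = 5.22500.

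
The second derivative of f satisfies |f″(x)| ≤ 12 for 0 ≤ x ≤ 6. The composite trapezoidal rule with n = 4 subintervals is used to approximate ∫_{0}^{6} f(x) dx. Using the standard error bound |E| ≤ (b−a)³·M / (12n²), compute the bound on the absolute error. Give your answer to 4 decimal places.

13.5000

|E| ≤ (6)³·12 / (12·4²) = 2592/192 = 13.5000.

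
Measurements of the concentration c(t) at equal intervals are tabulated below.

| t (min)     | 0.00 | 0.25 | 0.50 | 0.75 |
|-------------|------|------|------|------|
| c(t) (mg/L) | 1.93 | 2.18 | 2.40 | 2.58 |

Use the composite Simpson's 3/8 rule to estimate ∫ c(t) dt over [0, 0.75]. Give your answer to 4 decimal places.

1.7109

h = 0.25, n = 3.
(3h/8)·[y₀ + 3y₁ + 3y₂ + y₃] = 0.09375·(18.25) = 1.7109.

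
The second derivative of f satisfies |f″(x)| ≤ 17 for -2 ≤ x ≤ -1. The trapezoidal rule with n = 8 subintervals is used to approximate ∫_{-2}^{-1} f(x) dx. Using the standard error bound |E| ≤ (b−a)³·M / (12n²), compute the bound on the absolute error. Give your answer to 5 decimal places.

0.02214

|E| ≤ (1)³·17 / (12·8²) = 17/768 = 0.02214.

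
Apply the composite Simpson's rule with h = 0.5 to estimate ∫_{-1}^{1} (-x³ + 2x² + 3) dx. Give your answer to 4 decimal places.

7.3333

h = (1 − (-1))/4 = 0.5.
Nodes x₀,…,x₄ = -1, -0.5, 0, 0.5, 1.
f(x) = -x³ + 2x² + 3: f₀=6, f₁=3.625, f₂=3, f₃=3.375, f₄=4.
(h/3)·[f₀ + 4f₁ + 2f₂ + 4f₃ + f₄] = 0.166667·(44) = 7.3333.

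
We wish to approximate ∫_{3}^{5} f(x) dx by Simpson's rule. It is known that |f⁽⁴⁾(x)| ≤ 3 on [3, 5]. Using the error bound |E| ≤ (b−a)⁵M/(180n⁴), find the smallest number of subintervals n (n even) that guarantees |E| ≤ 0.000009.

Need 96/(180n⁴) ≤ 0.000009.
n⁴ ≥ 96/(180·0.000009) = 59259.3 ⇒ n ≥ 15.6023, so the smallest even n is 16. (n must be even for Simpson's rule.)

16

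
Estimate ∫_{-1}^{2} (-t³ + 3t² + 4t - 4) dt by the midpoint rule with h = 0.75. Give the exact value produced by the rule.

h = (2 − (-1))/4 = 0.75.
Midpoints m₁,…,m₄ = -0.625, 0.125, 0.875, 1.625.
f(m₁)=-5.083984375, f(m₂)=-3.455078125, f(m₃)=1.126953125, f(m₄)=6.130859375.
h·[f(m₁) + f(m₂) + f(m₃) + f(m₄)] = 0.75·(-1.28125) = -0.9609375.

-0.9609375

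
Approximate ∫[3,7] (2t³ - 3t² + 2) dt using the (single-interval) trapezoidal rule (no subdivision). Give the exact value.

1140

T = (b−a)/2 · [f(3) + f(7)] = 2·[29 + 541] = 1140.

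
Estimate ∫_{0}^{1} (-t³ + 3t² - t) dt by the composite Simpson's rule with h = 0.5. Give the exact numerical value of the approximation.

h = (1 − 0)/2 = 0.5.
Nodes t₀,…,t₂ = 0, 0.5, 1.
f(t) = -t³ + 3t² - t: f₀=0, f₁=0.125, f₂=1.
(h/3)·[f₀ + 4f₁ + f₂] = 0.166667·(1.5) = 0.25.

0.25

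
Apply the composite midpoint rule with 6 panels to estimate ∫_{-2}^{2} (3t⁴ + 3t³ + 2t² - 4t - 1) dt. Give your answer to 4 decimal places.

h = (2 − (-2))/6 = 0.666667.
Midpoints m₁,…,m₆ = -1.666667, -1, -0.333333, 0.333333, 1, 1.666667.
f(m₁)=20.481481, f(m₂)=5, f(m₃)=0.481481, f(m₄)=-1.962963, f(m₅)=3, f(m₆)=34.925926.
h·[f(m₁) + f(m₂) + f(m₃) + f(m₄) + f(m₅) + f(m₆)] = 0.666667·(61.925926) = 41.2840.

41.2840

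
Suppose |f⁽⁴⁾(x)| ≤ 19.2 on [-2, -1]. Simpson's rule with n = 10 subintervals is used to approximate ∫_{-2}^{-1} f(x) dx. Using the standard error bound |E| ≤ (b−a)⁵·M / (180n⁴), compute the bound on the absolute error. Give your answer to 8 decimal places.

|E| ≤ (1)⁵·19.2 / (180·10⁴) = 19.2/1800000 = 0.00001067.

0.00001067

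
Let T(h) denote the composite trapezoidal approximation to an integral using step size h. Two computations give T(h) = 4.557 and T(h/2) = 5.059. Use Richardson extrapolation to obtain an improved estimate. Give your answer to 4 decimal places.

R = (4·T(h/2) − T(h)) / 3 = (4·5.059 − 4.557)/3 = (15.679)/3 = 5.2263.

5.2263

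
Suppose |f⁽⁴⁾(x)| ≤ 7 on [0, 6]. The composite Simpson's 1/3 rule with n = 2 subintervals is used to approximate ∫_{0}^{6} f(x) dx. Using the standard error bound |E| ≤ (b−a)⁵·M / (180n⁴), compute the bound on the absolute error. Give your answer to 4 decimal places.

18.9000

|E| ≤ (6)⁵·7 / (180·2⁴) = 54432/2880 = 18.9000.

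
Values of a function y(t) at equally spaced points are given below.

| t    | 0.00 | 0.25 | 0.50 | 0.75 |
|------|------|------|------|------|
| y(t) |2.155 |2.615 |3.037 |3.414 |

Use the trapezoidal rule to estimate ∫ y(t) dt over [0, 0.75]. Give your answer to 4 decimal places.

h = 0.25, n = 3.
(h/2)·[y₀ + 2y₁ + 2y₂ + y₃] = 0.125·(16.873) = 2.1091.

2.1091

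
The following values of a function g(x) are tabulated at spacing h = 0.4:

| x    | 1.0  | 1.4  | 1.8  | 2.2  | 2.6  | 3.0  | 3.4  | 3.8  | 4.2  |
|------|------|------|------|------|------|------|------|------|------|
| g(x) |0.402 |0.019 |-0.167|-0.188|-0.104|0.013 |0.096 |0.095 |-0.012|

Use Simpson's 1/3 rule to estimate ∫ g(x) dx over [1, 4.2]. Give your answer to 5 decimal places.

-0.02720

h = 0.4, n = 8.
(h/3)·[y₀ + 4y₁ + 2y₂ + 4y₃ + 2y₄ + 4y₅ + 2y₆ + 4y₇ + y₈] = 0.133333·(-0.204) = -0.02720.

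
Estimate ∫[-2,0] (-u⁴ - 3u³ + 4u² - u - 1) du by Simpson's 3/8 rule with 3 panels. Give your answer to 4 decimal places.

h = (0 − (-2))/3 = 0.666667.
Nodes u₀,…,u₃ = -2, -1.333333, -0.666667, 0.
f(u) = -u⁴ - 3u³ + 4u² - u - 1: f₀=25, f₁=11.395062, f₂=2.135802, f₃=-1.
(3h/8)·[f₀ + 3f₁ + 3f₂ + f₃] = 0.25·(64.592593) = 16.1481.

16.1481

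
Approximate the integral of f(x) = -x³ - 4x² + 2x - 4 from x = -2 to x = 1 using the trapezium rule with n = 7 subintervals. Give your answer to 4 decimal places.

h = (1 − (-2))/7 = 0.428571.
Nodes x₀,…,x₇ = -2, -1.571429, -1.142857, -0.714286, -0.285714, 0.142857, 0.571429, 1.
f(x) = -x³ - 4x² + 2x - 4: f₀=-16, f₁=-13.139942, f₂=-10.017493, f₃=-7.104956, f₄=-4.874636, f₅=-3.798834, f₆=-4.349854, f₇=-7.
(h/2)·[f₀ + 2f₁ + 2f₂ + 2f₃ + 2f₄ + 2f₅ + 2f₆ + f₇] = 0.214286·(-109.571429) = -23.4796.

-23.4796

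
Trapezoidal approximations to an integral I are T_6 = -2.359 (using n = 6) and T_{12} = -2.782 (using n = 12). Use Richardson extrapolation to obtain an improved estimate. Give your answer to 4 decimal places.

R = (4·T_{12} − T_6) / 3 = (4·(-2.782) − (-2.359))/3 = (-8.769)/3 = -2.9230.

-2.9230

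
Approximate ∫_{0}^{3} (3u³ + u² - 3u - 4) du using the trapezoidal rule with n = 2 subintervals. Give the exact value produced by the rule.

h = (3 − 0)/2 = 1.5.
Nodes u₀,…,u₂ = 0, 1.5, 3.
f(u) = 3u³ + u² - 3u - 4: f₀=-4, f₁=3.875, f₂=77.
(h/2)·[f₀ + 2f₁ + f₂] = 0.75·(80.75) = 60.5625.

60.5625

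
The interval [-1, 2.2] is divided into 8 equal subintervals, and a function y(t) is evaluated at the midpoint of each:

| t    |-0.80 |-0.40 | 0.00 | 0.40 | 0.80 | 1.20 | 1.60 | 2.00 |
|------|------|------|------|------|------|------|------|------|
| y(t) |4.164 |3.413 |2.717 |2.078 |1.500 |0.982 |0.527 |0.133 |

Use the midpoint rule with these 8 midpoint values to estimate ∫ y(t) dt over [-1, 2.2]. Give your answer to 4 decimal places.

h = 0.4, n = 8.
h·[y(m₁) + y(m₂) + y(m₃) + y(m₄) + y(m₅) + y(m₆) + y(m₇) + y(m₈)] = 0.4·(15.514) = 6.2056.

6.2056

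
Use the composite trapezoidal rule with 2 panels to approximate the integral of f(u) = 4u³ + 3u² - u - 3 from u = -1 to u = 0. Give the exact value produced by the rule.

h = (0 − (-1))/2 = 0.5.
Nodes u₀,…,u₂ = -1, -0.5, 0.
f(u) = 4u³ + 3u² - u - 3: f₀=-3, f₁=-2.25, f₂=-3.
(h/2)·[f₀ + 2f₁ + f₂] = 0.25·(-10.5) = -2.625.

-2.625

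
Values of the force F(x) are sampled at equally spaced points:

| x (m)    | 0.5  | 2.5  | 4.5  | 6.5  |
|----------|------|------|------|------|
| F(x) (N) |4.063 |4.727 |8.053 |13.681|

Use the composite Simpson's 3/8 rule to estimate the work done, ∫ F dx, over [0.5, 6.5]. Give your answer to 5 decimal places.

h = 2, n = 3.
(3h/8)·[y₀ + 3y₁ + 3y₂ + y₃] = 0.75·(56.084) = 42.06300.

42.06300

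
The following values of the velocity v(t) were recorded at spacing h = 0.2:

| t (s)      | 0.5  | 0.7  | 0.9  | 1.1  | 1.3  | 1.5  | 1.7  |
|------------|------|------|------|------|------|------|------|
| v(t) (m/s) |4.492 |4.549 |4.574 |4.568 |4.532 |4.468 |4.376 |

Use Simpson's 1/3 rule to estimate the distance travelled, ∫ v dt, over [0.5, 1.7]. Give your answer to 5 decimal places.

h = 0.2, n = 6.
(h/3)·[y₀ + 4y₁ + 2y₂ + 4y₃ + 2y₄ + 4y₅ + y₆] = 0.066667·(81.420) = 5.42800.

5.42800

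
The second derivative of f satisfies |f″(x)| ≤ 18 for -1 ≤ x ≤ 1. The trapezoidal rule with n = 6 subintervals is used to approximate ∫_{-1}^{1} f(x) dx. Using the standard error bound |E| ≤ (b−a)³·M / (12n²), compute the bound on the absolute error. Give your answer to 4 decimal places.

|E| ≤ (2)³·18 / (12·6²) = 144/432 = 0.3333.

0.3333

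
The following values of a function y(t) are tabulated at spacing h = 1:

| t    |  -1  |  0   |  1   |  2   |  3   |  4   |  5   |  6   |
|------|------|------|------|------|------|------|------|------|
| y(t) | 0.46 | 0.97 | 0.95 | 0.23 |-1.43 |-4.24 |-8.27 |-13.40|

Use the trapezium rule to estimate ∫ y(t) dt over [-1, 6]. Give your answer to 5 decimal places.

h = 1, n = 7.
(h/2)·[y₀ + 2y₁ + 2y₂ + 2y₃ + 2y₄ + 2y₅ + 2y₆ + y₇] = 0.5·(-36.52) = -18.26000.

-18.26000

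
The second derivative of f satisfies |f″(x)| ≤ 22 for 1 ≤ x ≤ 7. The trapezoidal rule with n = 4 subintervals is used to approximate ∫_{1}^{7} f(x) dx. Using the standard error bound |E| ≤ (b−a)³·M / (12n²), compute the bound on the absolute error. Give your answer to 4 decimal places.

|E| ≤ (6)³·22 / (12·4²) = 4752/192 = 24.7500.

24.7500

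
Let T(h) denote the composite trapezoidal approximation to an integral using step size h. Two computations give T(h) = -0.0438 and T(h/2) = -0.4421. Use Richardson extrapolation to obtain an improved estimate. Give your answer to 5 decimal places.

-0.57487

R = (4·T(h/2) − T(h)) / 3 = (4·(-0.4421) − (-0.0438))/3 = (-1.7246)/3 = -0.57487.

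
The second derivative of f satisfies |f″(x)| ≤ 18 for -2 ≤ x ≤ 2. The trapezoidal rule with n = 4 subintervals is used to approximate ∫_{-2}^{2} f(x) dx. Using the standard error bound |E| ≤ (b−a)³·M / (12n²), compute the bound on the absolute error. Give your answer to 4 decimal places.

6.0000

|E| ≤ (4)³·18 / (12·4²) = 1152/192 = 6.0000.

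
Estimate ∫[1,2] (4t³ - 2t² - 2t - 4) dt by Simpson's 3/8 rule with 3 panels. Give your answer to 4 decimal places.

h = (2 − 1)/3 = 0.333333.
Nodes t₀,…,t₃ = 1, 1.333333, 1.666667, 2.
f(t) = 4t³ - 2t² - 2t - 4: f₀=-4, f₁=-0.740741, f₂=5.629630, f₃=16.
(3h/8)·[f₀ + 3f₁ + 3f₂ + f₃] = 0.125·(26.666667) = 3.3333.

3.3333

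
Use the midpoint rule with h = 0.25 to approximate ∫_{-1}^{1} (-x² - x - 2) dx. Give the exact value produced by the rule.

h = (1 − (-1))/8 = 0.25.
Midpoints m₁,…,m₈ = -0.875, -0.625, -0.375, -0.125, 0.125, 0.375, 0.625, 0.875.
f(m₁)=-1.890625, f(m₂)=-1.765625, f(m₃)=-1.765625, f(m₄)=-1.890625, f(m₅)=-2.140625, f(m₆)=-2.515625, f(m₇)=-3.015625, f(m₈)=-3.640625.
h·[f(m₁) + f(m₂) + f(m₃) + f(m₄) + f(m₅) + f(m₆) + f(m₇) + f(m₈)] = 0.25·(-18.625) = -4.65625.

-4.65625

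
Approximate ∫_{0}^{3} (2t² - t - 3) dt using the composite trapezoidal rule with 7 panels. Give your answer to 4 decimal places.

h = (3 − 0)/7 = 0.428571.
Nodes t₀,…,t₇ = 0, 0.428571, 0.857143, 1.285714, 1.714286, 2.142857, 2.571429, 3.
f(t) = 2t² - t - 3: f₀=-3, f₁=-3.061224, f₂=-2.387755, f₃=-0.979592, f₄=1.163265, f₅=4.040816, f₆=7.653061, f₇=12.
(h/2)·[f₀ + 2f₁ + 2f₂ + 2f₃ + 2f₄ + 2f₅ + 2f₆ + f₇] = 0.214286·(21.857143) = 4.6837.

4.6837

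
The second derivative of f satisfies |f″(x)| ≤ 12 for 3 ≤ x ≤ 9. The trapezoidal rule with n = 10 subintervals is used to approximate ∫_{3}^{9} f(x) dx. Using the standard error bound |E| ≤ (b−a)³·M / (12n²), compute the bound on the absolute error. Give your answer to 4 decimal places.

2.1600

|E| ≤ (6)³·12 / (12·10²) = 2592/1200 = 2.1600.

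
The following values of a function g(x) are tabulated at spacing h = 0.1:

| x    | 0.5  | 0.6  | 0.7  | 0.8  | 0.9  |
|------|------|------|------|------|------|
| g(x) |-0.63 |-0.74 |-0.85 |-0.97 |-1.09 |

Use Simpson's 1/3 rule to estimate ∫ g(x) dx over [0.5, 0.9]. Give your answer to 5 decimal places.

h = 0.1, n = 4.
(h/3)·[y₀ + 4y₁ + 2y₂ + 4y₃ + y₄] = 0.033333·(-10.26) = -0.34200.

-0.34200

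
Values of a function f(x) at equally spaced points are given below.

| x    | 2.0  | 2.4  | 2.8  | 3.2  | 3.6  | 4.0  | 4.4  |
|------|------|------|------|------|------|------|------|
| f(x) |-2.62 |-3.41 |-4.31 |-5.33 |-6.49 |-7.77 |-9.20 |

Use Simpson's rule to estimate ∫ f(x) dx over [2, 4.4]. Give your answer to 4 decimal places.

h = 0.4, n = 6.
(h/3)·[y₀ + 4y₁ + 2y₂ + 4y₃ + 2y₄ + 4y₅ + y₆] = 0.133333·(-99.46) = -13.2613.

-13.2613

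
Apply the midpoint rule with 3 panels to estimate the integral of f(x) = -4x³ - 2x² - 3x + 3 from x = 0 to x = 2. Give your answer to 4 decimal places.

-20.2963

h = (2 − 0)/3 = 0.666667.
Midpoints m₁,…,m₃ = 0.333333, 1, 1.666667.
f(m₁)=1.629630, f(m₂)=-6, f(m₃)=-26.074074.
h·[f(m₁) + f(m₂) + f(m₃)] = 0.666667·(-30.444444) = -20.2963.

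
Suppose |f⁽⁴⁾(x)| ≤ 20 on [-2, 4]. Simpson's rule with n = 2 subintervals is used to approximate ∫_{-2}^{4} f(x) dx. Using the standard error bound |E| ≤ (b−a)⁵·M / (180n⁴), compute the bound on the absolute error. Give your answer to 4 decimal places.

|E| ≤ (6)⁵·20 / (180·2⁴) = 155520/2880 = 54.0000.

54.0000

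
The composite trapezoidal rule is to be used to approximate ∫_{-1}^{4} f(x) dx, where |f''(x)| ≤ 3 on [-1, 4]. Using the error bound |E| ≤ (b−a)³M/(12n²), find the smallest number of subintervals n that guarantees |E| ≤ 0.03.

Need 375/(12n²) ≤ 0.03.
n² ≥ 375/(12·0.03) = 1041.67 ⇒ n ≥ 32.2749, so the smallest n is 33.

33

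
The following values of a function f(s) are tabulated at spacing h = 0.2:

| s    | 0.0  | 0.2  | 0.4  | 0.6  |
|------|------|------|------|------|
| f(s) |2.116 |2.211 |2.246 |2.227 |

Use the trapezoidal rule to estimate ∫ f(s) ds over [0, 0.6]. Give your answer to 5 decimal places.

h = 0.2, n = 3.
(h/2)·[y₀ + 2y₁ + 2y₂ + y₃] = 0.1·(13.257) = 1.32570.

1.32570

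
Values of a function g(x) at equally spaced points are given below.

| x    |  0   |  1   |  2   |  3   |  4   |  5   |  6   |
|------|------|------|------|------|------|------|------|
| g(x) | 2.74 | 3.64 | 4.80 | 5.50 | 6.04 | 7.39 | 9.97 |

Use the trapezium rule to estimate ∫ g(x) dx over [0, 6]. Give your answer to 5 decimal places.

h = 1, n = 6.
(h/2)·[y₀ + 2y₁ + 2y₂ + 2y₃ + 2y₄ + 2y₅ + y₆] = 0.5·(67.45) = 33.72500.

33.72500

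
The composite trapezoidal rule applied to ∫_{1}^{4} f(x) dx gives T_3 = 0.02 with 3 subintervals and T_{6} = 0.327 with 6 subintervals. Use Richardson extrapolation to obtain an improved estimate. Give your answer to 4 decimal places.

R = (4·T_{6} − T_3) / 3 = (4·0.327 − 0.02)/3 = (1.288)/3 = 0.4293.

0.4293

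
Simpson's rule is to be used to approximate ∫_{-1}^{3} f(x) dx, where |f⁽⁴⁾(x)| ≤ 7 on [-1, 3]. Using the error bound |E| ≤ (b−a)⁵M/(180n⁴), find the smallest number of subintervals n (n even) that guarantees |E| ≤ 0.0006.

18

Need 7168/(180n⁴) ≤ 0.0006.
n⁴ ≥ 7168/(180·0.0006) = 66370.4 ⇒ n ≥ 16.0507, so the smallest even n is 18. (n must be even for Simpson's rule.)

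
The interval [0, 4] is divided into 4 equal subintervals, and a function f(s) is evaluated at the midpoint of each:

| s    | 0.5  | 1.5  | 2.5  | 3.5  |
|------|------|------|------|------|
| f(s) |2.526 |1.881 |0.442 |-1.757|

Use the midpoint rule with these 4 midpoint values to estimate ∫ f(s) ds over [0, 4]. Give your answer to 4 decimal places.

h = 1, n = 4.
h·[y(m₁) + y(m₂) + y(m₃) + y(m₄)] = 1·(3.092) = 3.0920.

3.0920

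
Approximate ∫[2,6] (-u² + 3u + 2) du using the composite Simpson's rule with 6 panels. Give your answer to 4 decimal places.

h = (6 − 2)/6 = 0.666667.
Nodes u₀,…,u₆ = 2, 2.666667, 3.333333, 4, 4.666667, 5.333333, 6.
f(u) = -u² + 3u + 2: f₀=4, f₁=2.888889, f₂=0.888889, f₃=-2, f₄=-5.777778, f₅=-10.444444, f₆=-16.
(h/3)·[f₀ + 4f₁ + 2f₂ + 4f₃ + 2f₄ + 4f₅ + f₆] = 0.222222·(-60) = -13.3333.

-13.3333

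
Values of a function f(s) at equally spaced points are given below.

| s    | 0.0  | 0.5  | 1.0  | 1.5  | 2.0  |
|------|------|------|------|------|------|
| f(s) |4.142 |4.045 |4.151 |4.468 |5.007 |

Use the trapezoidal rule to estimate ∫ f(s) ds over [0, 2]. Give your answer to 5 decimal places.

8.61925

h = 0.5, n = 4.
(h/2)·[y₀ + 2y₁ + 2y₂ + 2y₃ + y₄] = 0.25·(34.477) = 8.61925.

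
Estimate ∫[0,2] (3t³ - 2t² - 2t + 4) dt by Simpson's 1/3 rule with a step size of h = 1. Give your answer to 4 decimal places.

10.6667

h = (2 − 0)/2 = 1.
Nodes t₀,…,t₂ = 0, 1, 2.
f(t) = 3t³ - 2t² - 2t + 4: f₀=4, f₁=3, f₂=16.
(h/3)·[f₀ + 4f₁ + f₂] = 0.333333·(32) = 10.6667.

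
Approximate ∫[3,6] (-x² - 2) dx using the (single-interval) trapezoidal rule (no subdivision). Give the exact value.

T = (b−a)/2 · [f(3) + f(6)] = 1.5·[(-11) + (-38)] = -73.5.

-73.5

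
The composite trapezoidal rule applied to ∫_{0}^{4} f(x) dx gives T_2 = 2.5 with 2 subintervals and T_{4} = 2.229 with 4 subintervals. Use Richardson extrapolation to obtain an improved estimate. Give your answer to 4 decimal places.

R = (4·T_{4} − T_2) / 3 = (4·2.229 − 2.5)/3 = (6.416)/3 = 2.1387.

2.1387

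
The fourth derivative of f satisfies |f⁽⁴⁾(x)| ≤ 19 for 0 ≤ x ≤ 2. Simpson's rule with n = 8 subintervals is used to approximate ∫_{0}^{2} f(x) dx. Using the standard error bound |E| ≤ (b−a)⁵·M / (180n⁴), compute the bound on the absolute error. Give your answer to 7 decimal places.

|E| ≤ (2)⁵·19 / (180·8⁴) = 608/737280 = 0.0008247.

0.0008247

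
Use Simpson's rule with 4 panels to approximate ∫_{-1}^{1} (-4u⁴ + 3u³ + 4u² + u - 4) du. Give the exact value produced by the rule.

h = (1 − (-1))/4 = 0.5.
Nodes u₀,…,u₄ = -1, -0.5, 0, 0.5, 1.
f(u) = -4u⁴ + 3u³ + 4u² + u - 4: f₀=-8, f₁=-4.125, f₂=-4, f₃=-2.375, f₄=0.
(h/3)·[f₀ + 4f₁ + 2f₂ + 4f₃ + f₄] = 0.166667·(-42) = -7.

-7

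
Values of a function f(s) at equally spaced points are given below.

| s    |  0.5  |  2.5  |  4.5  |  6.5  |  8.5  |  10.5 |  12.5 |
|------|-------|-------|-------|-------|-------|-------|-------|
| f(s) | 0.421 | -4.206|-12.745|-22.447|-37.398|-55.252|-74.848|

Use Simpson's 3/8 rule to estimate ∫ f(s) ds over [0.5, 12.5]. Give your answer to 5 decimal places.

h = 2, n = 6.
(3h/8)·[y₀ + 3y₁ + 3y₂ + 2y₃ + 3y₄ + 3y₅ + y₆] = 0.75·(-448.124) = -336.09300.

-336.09300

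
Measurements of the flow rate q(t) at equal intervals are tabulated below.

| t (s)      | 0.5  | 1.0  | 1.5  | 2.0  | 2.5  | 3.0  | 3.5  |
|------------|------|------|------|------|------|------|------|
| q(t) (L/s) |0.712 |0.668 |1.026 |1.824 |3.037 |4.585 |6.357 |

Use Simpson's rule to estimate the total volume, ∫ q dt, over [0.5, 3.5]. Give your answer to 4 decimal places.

7.2505

h = 0.5, n = 6.
(h/3)·[y₀ + 4y₁ + 2y₂ + 4y₃ + 2y₄ + 4y₅ + y₆] = 0.166667·(43.503) = 7.2505.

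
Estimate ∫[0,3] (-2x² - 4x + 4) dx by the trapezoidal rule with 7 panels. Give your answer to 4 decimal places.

-24.1837

h = (3 − 0)/7 = 0.428571.
Nodes x₀,…,x₇ = 0, 0.428571, 0.857143, 1.285714, 1.714286, 2.142857, 2.571429, 3.
f(x) = -2x² - 4x + 4: f₀=4, f₁=1.918367, f₂=-0.897959, f₃=-4.448980, f₄=-8.734694, f₅=-13.755102, f₆=-19.510204, f₇=-26.
(h/2)·[f₀ + 2f₁ + 2f₂ + 2f₃ + 2f₄ + 2f₅ + 2f₆ + f₇] = 0.214286·(-112.857143) = -24.1837.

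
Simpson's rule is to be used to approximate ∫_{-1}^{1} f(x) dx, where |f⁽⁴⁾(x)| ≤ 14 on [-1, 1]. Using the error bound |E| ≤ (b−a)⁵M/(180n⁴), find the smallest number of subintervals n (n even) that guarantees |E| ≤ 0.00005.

16

Need 448/(180n⁴) ≤ 0.00005.
n⁴ ≥ 448/(180·0.00005) = 49777.8 ⇒ n ≥ 14.9368, so the smallest even n is 16. (n must be even for Simpson's rule.)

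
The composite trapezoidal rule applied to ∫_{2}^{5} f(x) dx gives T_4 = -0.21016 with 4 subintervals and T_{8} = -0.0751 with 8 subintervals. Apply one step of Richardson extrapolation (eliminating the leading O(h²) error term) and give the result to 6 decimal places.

-0.030080

R = (4·T_{8} − T_4) / 3 = (4·(-0.0751) − (-0.21016))/3 = (-0.09024)/3 = -0.030080.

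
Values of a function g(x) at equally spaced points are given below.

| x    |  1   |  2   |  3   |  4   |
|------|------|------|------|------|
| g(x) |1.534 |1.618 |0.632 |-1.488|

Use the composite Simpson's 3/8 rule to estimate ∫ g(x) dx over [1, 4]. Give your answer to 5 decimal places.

2.54850

h = 1, n = 3.
(3h/8)·[y₀ + 3y₁ + 3y₂ + y₃] = 0.375·(6.796) = 2.54850.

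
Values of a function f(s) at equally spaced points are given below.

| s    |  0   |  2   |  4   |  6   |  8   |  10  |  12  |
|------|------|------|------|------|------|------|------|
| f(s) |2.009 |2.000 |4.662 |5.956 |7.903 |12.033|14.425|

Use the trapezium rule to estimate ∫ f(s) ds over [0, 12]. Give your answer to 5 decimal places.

81.54200

h = 2, n = 6.
(h/2)·[y₀ + 2y₁ + 2y₂ + 2y₃ + 2y₄ + 2y₅ + y₆] = 1·(81.542) = 81.54200.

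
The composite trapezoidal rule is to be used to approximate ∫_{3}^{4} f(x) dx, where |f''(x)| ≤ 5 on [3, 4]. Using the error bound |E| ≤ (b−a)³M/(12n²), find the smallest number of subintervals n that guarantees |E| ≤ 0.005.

Need 5/(12n²) ≤ 0.005.
n² ≥ 5/(12·0.005) = 83.3333 ⇒ n ≥ 9.1287, so the smallest n is 10.

10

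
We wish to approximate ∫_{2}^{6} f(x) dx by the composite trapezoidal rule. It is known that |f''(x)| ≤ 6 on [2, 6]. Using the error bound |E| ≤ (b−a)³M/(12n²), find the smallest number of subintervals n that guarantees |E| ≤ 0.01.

57

Need 384/(12n²) ≤ 0.01.
n² ≥ 384/(12·0.01) = 3200 ⇒ n ≥ 56.5685, so the smallest n is 57.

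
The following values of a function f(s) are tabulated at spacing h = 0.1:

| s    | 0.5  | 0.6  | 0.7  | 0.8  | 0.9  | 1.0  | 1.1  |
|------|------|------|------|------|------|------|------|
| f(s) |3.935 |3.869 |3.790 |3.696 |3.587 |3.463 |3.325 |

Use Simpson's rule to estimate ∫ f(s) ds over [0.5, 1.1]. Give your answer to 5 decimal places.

h = 0.1, n = 6.
(h/3)·[y₀ + 4y₁ + 2y₂ + 4y₃ + 2y₄ + 4y₅ + y₆] = 0.033333·(66.126) = 2.20420.

2.20420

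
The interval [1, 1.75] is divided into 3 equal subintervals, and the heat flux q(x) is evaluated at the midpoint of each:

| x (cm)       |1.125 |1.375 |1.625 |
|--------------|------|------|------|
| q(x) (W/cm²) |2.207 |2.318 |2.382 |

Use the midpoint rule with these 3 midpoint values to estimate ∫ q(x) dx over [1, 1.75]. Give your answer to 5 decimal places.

h = 0.25, n = 3.
h·[y(m₁) + y(m₂) + y(m₃)] = 0.25·(6.907) = 1.72675.

1.72675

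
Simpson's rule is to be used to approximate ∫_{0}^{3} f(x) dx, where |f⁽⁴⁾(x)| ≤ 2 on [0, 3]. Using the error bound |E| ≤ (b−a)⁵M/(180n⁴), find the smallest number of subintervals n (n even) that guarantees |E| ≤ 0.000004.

Need 486/(180n⁴) ≤ 0.000004.
n⁴ ≥ 486/(180·0.000004) = 675000 ⇒ n ≥ 28.6633, so the smallest even n is 30. (n must be even for Simpson's rule.)

30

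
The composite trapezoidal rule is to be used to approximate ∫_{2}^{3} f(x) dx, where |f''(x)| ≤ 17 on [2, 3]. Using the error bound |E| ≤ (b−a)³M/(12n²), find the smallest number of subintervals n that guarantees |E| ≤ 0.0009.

40

Need 17/(12n²) ≤ 0.0009.
n² ≥ 17/(12·0.0009) = 1574.07 ⇒ n ≥ 39.6746, so the smallest n is 40.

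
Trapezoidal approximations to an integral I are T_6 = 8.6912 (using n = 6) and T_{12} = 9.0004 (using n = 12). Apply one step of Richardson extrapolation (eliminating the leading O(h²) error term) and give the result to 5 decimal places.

9.10347

R = (4·T_{12} − T_6) / 3 = (4·9.0004 − 8.6912)/3 = (27.3104)/3 = 9.10347.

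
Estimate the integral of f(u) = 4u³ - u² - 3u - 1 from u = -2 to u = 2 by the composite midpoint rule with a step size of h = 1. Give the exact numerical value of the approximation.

-9

h = (2 − (-2))/4 = 1.
Midpoints m₁,…,m₄ = -1.5, -0.5, 0.5, 1.5.
f(m₁)=-12.25, f(m₂)=-0.25, f(m₃)=-2.25, f(m₄)=5.75.
h·[f(m₁) + f(m₂) + f(m₃) + f(m₄)] = 1·(-9) = -9.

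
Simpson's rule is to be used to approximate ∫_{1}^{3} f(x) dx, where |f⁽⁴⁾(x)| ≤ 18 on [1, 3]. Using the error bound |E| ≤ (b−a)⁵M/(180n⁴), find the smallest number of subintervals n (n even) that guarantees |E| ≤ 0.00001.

24

Need 576/(180n⁴) ≤ 0.00001.
n⁴ ≥ 576/(180·0.00001) = 320000 ⇒ n ≥ 23.7841, so the smallest even n is 24. (n must be even for Simpson's rule.)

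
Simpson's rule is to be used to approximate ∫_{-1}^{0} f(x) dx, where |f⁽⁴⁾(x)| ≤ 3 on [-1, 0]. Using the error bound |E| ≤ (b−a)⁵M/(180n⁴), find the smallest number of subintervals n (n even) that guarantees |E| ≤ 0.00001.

Need 3/(180n⁴) ≤ 0.00001.
n⁴ ≥ 3/(180·0.00001) = 1666.67 ⇒ n ≥ 6.3894, so the smallest even n is 8. (n must be even for Simpson's rule.)

8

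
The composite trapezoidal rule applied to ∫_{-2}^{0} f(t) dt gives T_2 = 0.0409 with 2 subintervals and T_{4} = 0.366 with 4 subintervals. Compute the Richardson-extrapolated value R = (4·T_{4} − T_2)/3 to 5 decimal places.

R = (4·T_{4} − T_2) / 3 = (4·0.366 − 0.0409)/3 = (1.4231)/3 = 0.47437.

0.47437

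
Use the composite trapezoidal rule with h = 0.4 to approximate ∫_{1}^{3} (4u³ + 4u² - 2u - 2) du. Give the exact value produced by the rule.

h = (3 − 1)/5 = 0.4.
Nodes u₀,…,u₅ = 1, 1.4, 1.8, 2.2, 2.6, 3.
f(u) = 4u³ + 4u² - 2u - 2: f₀=4, f₁=14.016, f₂=30.688, f₃=55.552, f₄=90.144, f₅=136.
(h/2)·[f₀ + 2f₁ + 2f₂ + 2f₃ + 2f₄ + f₅] = 0.2·(520.8) = 104.16.

104.16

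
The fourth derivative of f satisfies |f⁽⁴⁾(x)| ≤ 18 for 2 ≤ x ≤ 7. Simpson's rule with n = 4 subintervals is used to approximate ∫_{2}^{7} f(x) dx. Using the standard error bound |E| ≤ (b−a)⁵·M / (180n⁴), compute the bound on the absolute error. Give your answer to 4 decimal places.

1.2207

|E| ≤ (5)⁵·18 / (180·4⁴) = 56250/46080 = 1.2207.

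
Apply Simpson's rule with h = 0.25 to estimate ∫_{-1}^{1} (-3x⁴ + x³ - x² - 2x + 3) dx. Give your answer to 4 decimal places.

h = (1 − (-1))/8 = 0.25.
Nodes x₀,…,x₈ = -1, -0.75, -0.5, -0.25, 0, 0.25, 0.5, 0.75, 1.
f(x) = -3x⁴ + x³ - x² - 2x + 3: f₀=0, f₁=2.56640625, f₂=3.4375, f₃=3.41015625, f₄=3, f₅=2.44140625, f₆=1.6875, f₇=0.41015625, f₈=-2.
(h/3)·[f₀ + 4f₁ + 2f₂ + 4f₃ + 2f₄ + 4f₅ + 2f₆ + 4f₇ + f₈] = 0.083333·(49.5625) = 4.1302.

4.1302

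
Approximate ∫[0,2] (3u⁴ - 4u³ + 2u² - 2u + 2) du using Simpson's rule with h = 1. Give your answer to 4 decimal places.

9.3333

h = (2 − 0)/2 = 1.
Nodes u₀,…,u₂ = 0, 1, 2.
f(u) = 3u⁴ - 4u³ + 2u² - 2u + 2: f₀=2, f₁=1, f₂=22.
(h/3)·[f₀ + 4f₁ + f₂] = 0.333333·(28) = 9.3333.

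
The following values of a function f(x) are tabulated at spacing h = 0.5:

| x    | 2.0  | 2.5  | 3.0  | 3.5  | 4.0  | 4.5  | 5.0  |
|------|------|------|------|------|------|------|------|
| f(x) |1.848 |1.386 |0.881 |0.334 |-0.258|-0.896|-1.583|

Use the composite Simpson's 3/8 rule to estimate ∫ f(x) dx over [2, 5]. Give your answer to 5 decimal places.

0.80100

h = 0.5, n = 6.
(3h/8)·[y₀ + 3y₁ + 3y₂ + 2y₃ + 3y₄ + 3y₅ + y₆] = 0.1875·(4.272) = 0.80100.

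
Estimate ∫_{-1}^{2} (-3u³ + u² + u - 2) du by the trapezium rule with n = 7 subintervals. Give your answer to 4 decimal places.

h = (2 − (-1))/7 = 0.428571.
Nodes u₀,…,u₇ = -1, -0.571429, -0.142857, 0.285714, 0.714286, 1.142857, 1.571429, 2.
f(u) = -3u³ + u² + u - 2: f₀=1, f₁=-1.685131, f₂=-2.113703, f₃=-1.702624, f₄=-1.868805, f₅=-4.029155, f₆=-9.600583, f₇=-20.
(h/2)·[f₀ + 2f₁ + 2f₂ + 2f₃ + 2f₄ + 2f₅ + 2f₆ + f₇] = 0.214286·(-61) = -13.0714.

-13.0714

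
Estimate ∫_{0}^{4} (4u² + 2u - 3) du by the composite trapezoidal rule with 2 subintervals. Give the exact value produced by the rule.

100

h = (4 − 0)/2 = 2.
Nodes u₀,…,u₂ = 0, 2, 4.
f(u) = 4u² + 2u - 3: f₀=-3, f₁=17, f₂=69.
(h/2)·[f₀ + 2f₁ + f₂] = 1·(100) = 100.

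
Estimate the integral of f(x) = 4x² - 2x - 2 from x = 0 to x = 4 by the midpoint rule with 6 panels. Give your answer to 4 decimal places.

h = (4 − 0)/6 = 0.666667.
Midpoints m₁,…,m₆ = 0.333333, 1, 1.666667, 2.333333, 3, 3.666667.
f(m₁)=-2.222222, f(m₂)=0, f(m₃)=5.777778, f(m₄)=15.111111, f(m₅)=28, f(m₆)=44.444444.
h·[f(m₁) + f(m₂) + f(m₃) + f(m₄) + f(m₅) + f(m₆)] = 0.666667·(91.111111) = 60.7407.

60.7407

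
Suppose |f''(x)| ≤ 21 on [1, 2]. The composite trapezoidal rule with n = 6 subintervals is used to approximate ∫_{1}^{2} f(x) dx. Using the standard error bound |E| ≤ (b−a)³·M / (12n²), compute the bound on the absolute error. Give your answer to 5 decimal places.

0.04861

|E| ≤ (1)³·21 / (12·6²) = 21/432 = 0.04861.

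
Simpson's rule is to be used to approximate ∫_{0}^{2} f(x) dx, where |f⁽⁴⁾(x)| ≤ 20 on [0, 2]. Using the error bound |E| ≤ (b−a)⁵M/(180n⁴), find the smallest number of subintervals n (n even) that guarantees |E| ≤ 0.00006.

Need 640/(180n⁴) ≤ 0.00006.
n⁴ ≥ 640/(180·0.00006) = 59259.3 ⇒ n ≥ 15.6023, so the smallest even n is 16. (n must be even for Simpson's rule.)

16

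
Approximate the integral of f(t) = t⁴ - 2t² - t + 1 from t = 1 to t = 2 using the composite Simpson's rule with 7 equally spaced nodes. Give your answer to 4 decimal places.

1.0334

h = (2 − 1)/6 = 0.166667.
Nodes t₀,…,t₆ = 1, 1.166667, 1.333333, 1.5, 1.666667, 1.833333, 2.
f(t) = t⁴ - 2t² - t + 1: f₀=-1, f₁=-1.036265, f₂=-0.728395, f₃=0.0625, f₄=1.493827, f₅=3.741512, f₆=7.
(h/3)·[f₀ + 4f₁ + 2f₂ + 4f₃ + 2f₄ + 4f₅ + f₆] = 0.055556·(18.601852) = 1.0334.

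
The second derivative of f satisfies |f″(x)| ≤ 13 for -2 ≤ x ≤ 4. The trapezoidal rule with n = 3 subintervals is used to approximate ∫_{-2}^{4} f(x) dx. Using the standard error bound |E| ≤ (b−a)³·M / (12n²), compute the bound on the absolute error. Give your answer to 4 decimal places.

26.0000

|E| ≤ (6)³·13 / (12·3²) = 2808/108 = 26.0000.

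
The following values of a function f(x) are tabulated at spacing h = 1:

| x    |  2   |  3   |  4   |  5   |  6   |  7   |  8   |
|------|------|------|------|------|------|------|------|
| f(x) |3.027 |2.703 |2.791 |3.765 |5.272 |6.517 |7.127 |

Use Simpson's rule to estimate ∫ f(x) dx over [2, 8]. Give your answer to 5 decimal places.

26.07333

h = 1, n = 6.
(h/3)·[y₀ + 4y₁ + 2y₂ + 4y₃ + 2y₄ + 4y₅ + y₆] = 0.333333·(78.220) = 26.07333.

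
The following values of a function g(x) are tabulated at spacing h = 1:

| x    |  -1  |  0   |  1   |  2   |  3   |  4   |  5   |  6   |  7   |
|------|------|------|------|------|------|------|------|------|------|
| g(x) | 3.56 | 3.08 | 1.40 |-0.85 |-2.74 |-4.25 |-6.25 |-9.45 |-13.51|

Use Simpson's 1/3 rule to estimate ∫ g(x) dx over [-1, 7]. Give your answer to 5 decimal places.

-23.67000

h = 1, n = 8.
(h/3)·[y₀ + 4y₁ + 2y₂ + 4y₃ + 2y₄ + 4y₅ + 2y₆ + 4y₇ + y₈] = 0.333333·(-71.01) = -23.67000.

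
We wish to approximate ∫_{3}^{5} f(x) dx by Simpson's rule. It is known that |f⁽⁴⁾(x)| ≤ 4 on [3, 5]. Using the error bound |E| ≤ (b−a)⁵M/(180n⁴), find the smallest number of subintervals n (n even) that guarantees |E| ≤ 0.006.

Need 128/(180n⁴) ≤ 0.006.
n⁴ ≥ 128/(180·0.006) = 118.519 ⇒ n ≥ 3.2995, so the smallest even n is 4. (n must be even for Simpson's rule.)

4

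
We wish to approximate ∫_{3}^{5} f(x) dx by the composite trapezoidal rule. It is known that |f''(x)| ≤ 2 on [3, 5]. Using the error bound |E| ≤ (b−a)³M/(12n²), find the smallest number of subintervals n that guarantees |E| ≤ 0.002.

Need 16/(12n²) ≤ 0.002.
n² ≥ 16/(12·0.002) = 666.667 ⇒ n ≥ 25.8199, so the smallest n is 26.

26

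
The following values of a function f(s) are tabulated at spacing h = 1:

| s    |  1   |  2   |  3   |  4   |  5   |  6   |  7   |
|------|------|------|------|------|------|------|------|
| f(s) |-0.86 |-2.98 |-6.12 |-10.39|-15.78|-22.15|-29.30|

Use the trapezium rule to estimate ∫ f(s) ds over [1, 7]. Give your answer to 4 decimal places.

-72.5000

h = 1, n = 6.
(h/2)·[y₀ + 2y₁ + 2y₂ + 2y₃ + 2y₄ + 2y₅ + y₆] = 0.5·(-145.00) = -72.5000.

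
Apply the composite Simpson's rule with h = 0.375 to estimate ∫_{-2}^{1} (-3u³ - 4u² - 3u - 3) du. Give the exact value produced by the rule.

h = (1 − (-2))/8 = 0.375.
Nodes u₀,…,u₈ = -2, -1.625, -1.25, -0.875, -0.5, -0.125, 0.25, 0.625, 1.
f(u) = -3u³ - 4u² - 3u - 3: f₀=11, f₁=4.185546875, f₂=0.359375, f₃=-1.427734375, f₄=-2.125, f₅=-2.681640625, f₆=-4.046875, f₇=-7.169921875, f₈=-13.
(h/3)·[f₀ + 4f₁ + 2f₂ + 4f₃ + 2f₄ + 4f₅ + 2f₆ + 4f₇ + f₈] = 0.125·(-42) = -5.25.

-5.25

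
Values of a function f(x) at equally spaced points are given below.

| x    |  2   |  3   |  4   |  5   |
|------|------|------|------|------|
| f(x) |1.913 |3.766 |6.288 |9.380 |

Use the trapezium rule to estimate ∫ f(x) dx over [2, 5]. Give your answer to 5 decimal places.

h = 1, n = 3.
(h/2)·[y₀ + 2y₁ + 2y₂ + y₃] = 0.5·(31.401) = 15.70050.

15.70050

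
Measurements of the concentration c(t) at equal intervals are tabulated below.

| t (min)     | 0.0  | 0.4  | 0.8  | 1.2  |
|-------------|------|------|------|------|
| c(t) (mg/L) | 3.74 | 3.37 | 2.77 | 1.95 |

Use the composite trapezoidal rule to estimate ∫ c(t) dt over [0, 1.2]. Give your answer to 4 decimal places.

3.5940

h = 0.4, n = 3.
(h/2)·[y₀ + 2y₁ + 2y₂ + y₃] = 0.2·(17.97) = 3.5940.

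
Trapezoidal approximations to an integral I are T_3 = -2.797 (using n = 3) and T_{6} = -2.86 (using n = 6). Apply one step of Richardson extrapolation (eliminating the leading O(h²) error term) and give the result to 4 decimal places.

R = (4·T_{6} − T_3) / 3 = (4·(-2.86) − (-2.797))/3 = (-8.643)/3 = -2.8810.

-2.8810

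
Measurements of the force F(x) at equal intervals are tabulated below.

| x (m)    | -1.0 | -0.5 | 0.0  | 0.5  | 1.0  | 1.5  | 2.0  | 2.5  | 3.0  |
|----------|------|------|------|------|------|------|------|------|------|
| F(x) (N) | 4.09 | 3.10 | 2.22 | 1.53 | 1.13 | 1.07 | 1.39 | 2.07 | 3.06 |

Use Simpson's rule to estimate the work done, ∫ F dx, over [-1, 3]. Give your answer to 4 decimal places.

7.9517

h = 0.5, n = 8.
(h/3)·[y₀ + 4y₁ + 2y₂ + 4y₃ + 2y₄ + 4y₅ + 2y₆ + 4y₇ + y₈] = 0.166667·(47.71) = 7.9517.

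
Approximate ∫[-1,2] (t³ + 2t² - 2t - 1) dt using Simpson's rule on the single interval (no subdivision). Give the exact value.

S = (b−a)/6 · [f(-1) + 4f(0.5) + f(2)] = 0.5·[2 + 4·(-1.375) + 11] = 3.75.

3.75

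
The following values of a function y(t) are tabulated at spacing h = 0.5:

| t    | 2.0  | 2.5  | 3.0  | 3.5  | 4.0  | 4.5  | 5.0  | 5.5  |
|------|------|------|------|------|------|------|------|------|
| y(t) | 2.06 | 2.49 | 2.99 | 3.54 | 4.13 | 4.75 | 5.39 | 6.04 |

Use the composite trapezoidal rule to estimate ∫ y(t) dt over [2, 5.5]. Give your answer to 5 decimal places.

h = 0.5, n = 7.
(h/2)·[y₀ + 2y₁ + 2y₂ + 2y₃ + 2y₄ + 2y₅ + 2y₆ + y₇] = 0.25·(54.68) = 13.67000.

13.67000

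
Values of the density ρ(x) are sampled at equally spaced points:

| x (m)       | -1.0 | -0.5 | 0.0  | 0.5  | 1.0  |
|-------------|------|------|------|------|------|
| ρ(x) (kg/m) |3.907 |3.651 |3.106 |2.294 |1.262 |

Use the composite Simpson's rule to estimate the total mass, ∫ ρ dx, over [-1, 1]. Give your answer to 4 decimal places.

5.8602

h = 0.5, n = 4.
(h/3)·[y₀ + 4y₁ + 2y₂ + 4y₃ + y₄] = 0.166667·(35.161) = 5.8602.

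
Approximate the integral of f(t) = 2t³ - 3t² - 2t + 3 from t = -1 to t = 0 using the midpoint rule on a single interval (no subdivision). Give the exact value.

M = (b−a)·f(-0.5) = 1·(3) = 3.

3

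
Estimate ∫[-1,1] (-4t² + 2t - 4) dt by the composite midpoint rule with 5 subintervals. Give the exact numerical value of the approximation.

-10.56

h = (1 − (-1))/5 = 0.4.
Midpoints m₁,…,m₅ = -0.8, -0.4, 0, 0.4, 0.8.
f(m₁)=-8.16, f(m₂)=-5.44, f(m₃)=-4, f(m₄)=-3.84, f(m₅)=-4.96.
h·[f(m₁) + f(m₂) + f(m₃) + f(m₄) + f(m₅)] = 0.4·(-26.4) = -10.56.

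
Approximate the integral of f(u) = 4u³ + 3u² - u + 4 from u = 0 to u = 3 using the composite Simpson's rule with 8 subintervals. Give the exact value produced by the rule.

h = (3 − 0)/8 = 0.375.
Nodes u₀,…,u₈ = 0, 0.375, 0.75, 1.125, 1.5, 1.875, 2.25, 2.625, 3.
f(u) = 4u³ + 3u² - u + 4: f₀=4, f₁=4.2578125, f₂=6.625, f₃=12.3671875, f₄=22.75, f₅=39.0390625, f₆=62.5, f₇=94.3984375, f₈=136.
(h/3)·[f₀ + 4f₁ + 2f₂ + 4f₃ + 2f₄ + 4f₅ + 2f₆ + 4f₇ + f₈] = 0.125·(924) = 115.5.

115.5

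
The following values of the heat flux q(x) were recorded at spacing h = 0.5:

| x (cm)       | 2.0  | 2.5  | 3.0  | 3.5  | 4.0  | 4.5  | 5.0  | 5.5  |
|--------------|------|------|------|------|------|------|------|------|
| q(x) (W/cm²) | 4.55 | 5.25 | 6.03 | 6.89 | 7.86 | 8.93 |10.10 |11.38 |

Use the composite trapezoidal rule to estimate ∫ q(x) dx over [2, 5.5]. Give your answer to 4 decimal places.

26.5125

h = 0.5, n = 7.
(h/2)·[y₀ + 2y₁ + 2y₂ + 2y₃ + 2y₄ + 2y₅ + 2y₆ + y₇] = 0.25·(106.05) = 26.5125.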